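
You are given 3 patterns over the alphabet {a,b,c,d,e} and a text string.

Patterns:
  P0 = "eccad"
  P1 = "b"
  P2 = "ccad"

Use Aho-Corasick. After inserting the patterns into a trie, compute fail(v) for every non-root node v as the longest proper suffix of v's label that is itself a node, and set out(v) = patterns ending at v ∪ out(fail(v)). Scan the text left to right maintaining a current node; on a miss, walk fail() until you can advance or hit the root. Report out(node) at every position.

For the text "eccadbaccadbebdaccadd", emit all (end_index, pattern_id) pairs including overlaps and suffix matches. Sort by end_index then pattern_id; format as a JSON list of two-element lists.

Construct AC machine:
Trie nodes:
  n0 'ε': b→6 c→7 e→1
  n1 'e': c→2
  n2 'ec': c→3
  n3 'ecc': a→4
  n4 'ecca': d→5
  n5 'eccad': ·  ←P0
  n6 'b': ·  ←P1
  n7 'c': c→8
  n8 'cc': a→9
  n9 'cca': d→10
  n10 'ccad': ·  ←P2

Failure links (BFS by depth):
  n1('e'): parent n0 fail=0; on 'e' 0 → fail=0;  out ∅∪∅=∅
  n6('b'): parent n0 fail=0; on 'b' 0 → fail=0;  out {1}∪∅={1}
  n7('c'): parent n0 fail=0; on 'c' 0 → fail=0;  out ∅∪∅=∅
  n2('ec'): parent n1 fail=0; on 'c' 0 → fail=7;  out ∅∪∅=∅
  n8('cc'): parent n7 fail=0; on 'c' 0 → fail=7;  out ∅∪∅=∅
  n3('ecc'): parent n2 fail=7; on 'c' 7 → fail=8;  out ∅∪∅=∅
  n9('cca'): parent n8 fail=7; on 'a' 7→0 → fail=0;  out ∅∪∅=∅
  n4('ecca'): parent n3 fail=8; on 'a' 8 → fail=9;  out ∅∪∅=∅
  n10('ccad'): parent n9 fail=0; on 'd' 0 → fail=0;  out {2}∪∅={2}
  n5('eccad'): parent n4 fail=9; on 'd' 9 → fail=10;  out {0}∪{2}={0,2}

Scan:
[0] read 'e'  n0⇒n1
[1] read 'c'  n1⇒n2
[2] read 'c'  n2⇒n3
[3] read 'a'  n3⇒n4
[4] read 'd'  n4⇒n5  emit P0@[0:4],P2@[1:4]
[5] read 'b'  n5⇒n6 ·f  emit P1@[5:5]
[6] read 'a'  n6⇒n0 ·f
[7] read 'c'  n0⇒n7
[8] read 'c'  n7⇒n8
[9] read 'a'  n8⇒n9
[10] read 'd'  n9⇒n10  emit P2@[7:10]
[11] read 'b'  n10⇒n6 ·f  emit P1@[11:11]
[12] read 'e'  n6⇒n1 ·f
[13] read 'b'  n1⇒n6 ·f  emit P1@[13:13]
[14] read 'd'  n6⇒n0 ·f
[15] read 'a'  n0⇒n0
[16] read 'c'  n0⇒n7
[17] read 'c'  n7⇒n8
[18] read 'a'  n8⇒n9
[19] read 'd'  n9⇒n10  emit P2@[16:19]
[20] read 'd'  n10⇒n0 ·f

All matches (sorted): [[4,0],[4,2],[5,1],[10,2],[11,1],[13,1],[19,2]]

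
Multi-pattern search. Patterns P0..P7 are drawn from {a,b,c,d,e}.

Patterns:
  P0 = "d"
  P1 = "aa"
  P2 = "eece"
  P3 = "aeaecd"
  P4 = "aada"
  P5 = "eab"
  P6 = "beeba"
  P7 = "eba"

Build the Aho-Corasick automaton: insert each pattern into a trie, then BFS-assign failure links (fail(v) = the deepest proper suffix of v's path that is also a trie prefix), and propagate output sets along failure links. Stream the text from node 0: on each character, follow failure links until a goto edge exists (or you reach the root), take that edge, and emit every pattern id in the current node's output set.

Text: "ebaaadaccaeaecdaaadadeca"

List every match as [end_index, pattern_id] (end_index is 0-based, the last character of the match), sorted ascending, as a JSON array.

Build:
Trie (insert patterns):
  0='ε' goto a→2 b→17 d→1 e→4
  1='d' goto ·  ←P0
  2='a' goto a→3 e→8
  3='aa' goto d→13  ←P1
  4='e' goto a→15 b→22 e→5
  5='ee' goto c→6
  6='eec' goto e→7
  7='eece' goto ·  ←P2
  8='ae' goto a→9
  9='aea' goto e→10
  10='aeae' goto c→11
  11='aeaec' goto d→12
  12='aeaecd' goto ·  ←P3
  13='aad' goto a→14
  14='aada' goto ·  ←P4
  15='ea' goto b→16
  16='eab' goto ·  ←P5
  17='b' goto e→18
  18='be' goto e→19
  19='bee' goto b→20
  20='beeb' goto a→21
  21='beeba' goto ·  ←P6
  22='eb' goto a→23
  23='eba' goto ·  ←P7

BFS fail/out derivation:
  fail(1) 'd': from fail(0)=0 chase 'd': 0 ⇒ 0;  out={0}∪out(0)={0}
  fail(2) 'a': from fail(0)=0 chase 'a': 0 ⇒ 0;  out=∅∪out(0)=∅
  fail(4) 'e': from fail(0)=0 chase 'e': 0 ⇒ 0;  out=∅∪out(0)=∅
  fail(17) 'b': from fail(0)=0 chase 'b': 0 ⇒ 0;  out=∅∪out(0)=∅
  fail(3) 'aa': from fail(2)=0 chase 'a': 0 ⇒ 2;  out={1}∪out(2)={1}
  fail(5) 'ee': from fail(4)=0 chase 'e': 0 ⇒ 4;  out=∅∪out(4)=∅
  fail(8) 'ae': from fail(2)=0 chase 'e': 0 ⇒ 4;  out=∅∪out(4)=∅
  fail(15) 'ea': from fail(4)=0 chase 'a': 0 ⇒ 2;  out=∅∪out(2)=∅
  fail(18) 'be': from fail(17)=0 chase 'e': 0 ⇒ 4;  out=∅∪out(4)=∅
  fail(22) 'eb': from fail(4)=0 chase 'b': 0 ⇒ 17;  out=∅∪out(17)=∅
  fail(6) 'eec': from fail(5)=4 chase 'c': 4→0 ⇒ 0;  out=∅∪out(0)=∅
  fail(9) 'aea': from fail(8)=4 chase 'a': 4 ⇒ 15;  out=∅∪out(15)=∅
  fail(13) 'aad': from fail(3)=2 chase 'd': 2→0 ⇒ 1;  out=∅∪out(1)={0}
  fail(16) 'eab': from fail(15)=2 chase 'b': 2→0 ⇒ 17;  out={5}∪out(17)={5}
  fail(19) 'bee': from fail(18)=4 chase 'e': 4 ⇒ 5;  out=∅∪out(5)=∅
  fail(23) 'eba': from fail(22)=17 chase 'a': 17→0 ⇒ 2;  out={7}∪out(2)={7}
  fail(7) 'eece': from fail(6)=0 chase 'e': 0 ⇒ 4;  out={2}∪out(4)={2}
  fail(10) 'aeae': from fail(9)=15 chase 'e': 15→2 ⇒ 8;  out=∅∪out(8)=∅
  fail(14) 'aada': from fail(13)=1 chase 'a': 1→0 ⇒ 2;  out={4}∪out(2)={4}
  fail(20) 'beeb': from fail(19)=5 chase 'b': 5→4 ⇒ 22;  out=∅∪out(22)=∅
  fail(11) 'aeaec': from fail(10)=8 chase 'c': 8→4→0 ⇒ 0;  out=∅∪out(0)=∅
  fail(21) 'beeba': from fail(20)=22 chase 'a': 22 ⇒ 23;  out={6}∪out(23)={6,7}
  fail(12) 'aeaecd': from fail(11)=0 chase 'd': 0 ⇒ 1;  out={3}∪out(1)={0,3}

Run:
pos 0 'e': at 4
pos 1 'b': at 22
pos 2 'a': at 23  → match P7@[0:2]
pos 3 'a': at 3 ·f  → match P1@[2:3]
pos 4 'a': at 3 ·f  → match P1@[3:4]
pos 5 'd': at 13  → match P0@[5:5]
pos 6 'a': at 14  → match P4@[3:6]
pos 7 'c': at 0 ·f
pos 8 'c': at 0
pos 9 'a': at 2
pos 10 'e': at 8
pos 11 'a': at 9
pos 12 'e': at 10
pos 13 'c': at 11
pos 14 'd': at 12  → match P0@[14:14],P3@[9:14]
pos 15 'a': at 2 ·f
pos 16 'a': at 3  → match P1@[15:16]
pos 17 'a': at 3 ·f  → match P1@[16:17]
pos 18 'd': at 13  → match P0@[18:18]
pos 19 'a': at 14  → match P4@[16:19]
pos 20 'd': at 1 ·f  → match P0@[20:20]
pos 21 'e': at 4 ·f
pos 22 'c': at 0 ·f
pos 23 'a': at 2

Matches: [[2,7],[3,1],[4,1],[5,0],[6,4],[14,0],[14,3],[16,1],[17,1],[18,0],[19,4],[20,0]]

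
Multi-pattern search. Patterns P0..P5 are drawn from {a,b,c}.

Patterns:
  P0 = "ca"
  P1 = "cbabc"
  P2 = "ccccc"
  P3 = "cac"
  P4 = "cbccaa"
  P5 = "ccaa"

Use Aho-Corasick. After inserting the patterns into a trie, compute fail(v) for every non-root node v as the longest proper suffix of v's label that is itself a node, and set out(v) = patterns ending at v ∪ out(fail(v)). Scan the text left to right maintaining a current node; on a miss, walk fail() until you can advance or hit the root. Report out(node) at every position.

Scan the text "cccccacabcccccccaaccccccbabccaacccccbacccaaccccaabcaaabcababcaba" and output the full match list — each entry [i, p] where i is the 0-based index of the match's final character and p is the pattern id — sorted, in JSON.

Build automaton:
Trie (insert patterns):
  0='ε' goto c→1
  1='c' goto a→2 b→3 c→7
  2='ca' goto c→11  ←P0
  3='cb' goto a→4 c→12
  4='cba' goto b→5
  5='cbab' goto c→6
  6='cbabc' goto ·  ←P1
  7='cc' goto a→16 c→8
  8='ccc' goto c→9
  9='cccc' goto c→10
  10='ccccc' goto ·  ←P2
  11='cac' goto ·  ←P3
  12='cbc' goto c→13
  13='cbcc' goto a→14
  14='cbcca' goto a→15
  15='cbccaa' goto ·  ←P4
  16='cca' goto a→17
  17='ccaa' goto ·  ←P5

BFS fail/out derivation:
  fail(1) 'c': from fail(0)=0 chase 'c': 0 ⇒ 0;  out=∅∪out(0)=∅
  fail(2) 'ca': from fail(1)=0 chase 'a': 0 ⇒ 0;  out={0}∪out(0)={0}
  fail(3) 'cb': from fail(1)=0 chase 'b': 0 ⇒ 0;  out=∅∪out(0)=∅
  fail(7) 'cc': from fail(1)=0 chase 'c': 0 ⇒ 1;  out=∅∪out(1)=∅
  fail(4) 'cba': from fail(3)=0 chase 'a': 0 ⇒ 0;  out=∅∪out(0)=∅
  fail(8) 'ccc': from fail(7)=1 chase 'c': 1 ⇒ 7;  out=∅∪out(7)=∅
  fail(11) 'cac': from fail(2)=0 chase 'c': 0 ⇒ 1;  out={3}∪out(1)={3}
  fail(12) 'cbc': from fail(3)=0 chase 'c': 0 ⇒ 1;  out=∅∪out(1)=∅
  fail(16) 'cca': from fail(7)=1 chase 'a': 1 ⇒ 2;  out=∅∪out(2)={0}
  fail(5) 'cbab': from fail(4)=0 chase 'b': 0 ⇒ 0;  out=∅∪out(0)=∅
  fail(9) 'cccc': from fail(8)=7 chase 'c': 7 ⇒ 8;  out=∅∪out(8)=∅
  fail(13) 'cbcc': from fail(12)=1 chase 'c': 1 ⇒ 7;  out=∅∪out(7)=∅
  fail(17) 'ccaa': from fail(16)=2 chase 'a': 2→0 ⇒ 0;  out={5}∪out(0)={5}
  fail(6) 'cbabc': from fail(5)=0 chase 'c': 0 ⇒ 1;  out={1}∪out(1)={1}
  fail(10) 'ccccc': from fail(9)=8 chase 'c': 8 ⇒ 9;  out={2}∪out(9)={2}
  fail(14) 'cbcca': from fail(13)=7 chase 'a': 7 ⇒ 16;  out=∅∪out(16)={0}
  fail(15) 'cbccaa': from fail(14)=16 chase 'a': 16 ⇒ 17;  out={4}∪out(17)={4,5}

Scan:
i=0 'c': node 0→1
i=1 'c': node 1→7
i=2 'c': node 7→8
i=3 'c': node 8→9
i=4 'c': node 9→10  → match P2@[0:4]
i=5 'a': node 10→16 ·f  → match P0@[4:5]
i=6 'c': node 16→11 ·f  → match P3@[4:6]
i=7 'a': node 11→2 ·f  → match P0@[6:7]
i=8 'b': node 2→0 ·f
i=9 'c': node 0→1
i=10 'c': node 1→7
i=11 'c': node 7→8
i=12 'c': node 8→9
i=13 'c': node 9→10  → match P2@[9:13]
i=14 'c': node 10→10 ·f  → match P2@[10:14]
i=15 'c': node 10→10 ·f  → match P2@[11:15]
i=16 'a': node 10→16 ·f  → match P0@[15:16]
i=17 'a': node 16→17  → match P5@[14:17]
i=18 'c': node 17→1 ·f
i=19 'c': node 1→7
i=20 'c': node 7→8
i=21 'c': node 8→9
i=22 'c': node 9→10  → match P2@[18:22]
i=23 'c': node 10→10 ·f  → match P2@[19:23]
i=24 'b': node 10→3 ·f
i=25 'a': node 3→4
i=26 'b': node 4→5
i=27 'c': node 5→6  → match P1@[23:27]
i=28 'c': node 6→7 ·f
i=29 'a': node 7→16  → match P0@[28:29]
i=30 'a': node 16→17  → match P5@[27:30]
i=31 'c': node 17→1 ·f
i=32 'c': node 1→7
i=33 'c': node 7→8
i=34 'c': node 8→9
i=35 'c': node 9→10  → match P2@[31:35]
i=36 'b': node 10→3 ·f
i=37 'a': node 3→4
i=38 'c': node 4→1 ·f
i=39 'c': node 1→7
i=40 'c': node 7→8
i=41 'a': node 8→16 ·f  → match P0@[40:41]
i=42 'a': node 16→17  → match P5@[39:42]
i=43 'c': node 17→1 ·f
i=44 'c': node 1→7
i=45 'c': node 7→8
i=46 'c': node 8→9
i=47 'a': node 9→16 ·f  → match P0@[46:47]
i=48 'a': node 16→17  → match P5@[45:48]
i=49 'b': node 17→0 ·f
i=50 'c': node 0→1
i=51 'a': node 1→2  → match P0@[50:51]
i=52 'a': node 2→0 ·f
i=53 'a': node 0→0
i=54 'b': node 0→0
i=55 'c': node 0→1
i=56 'a': node 1→2  → match P0@[55:56]
i=57 'b': node 2→0 ·f
i=58 'a': node 0→0
i=59 'b': node 0→0
i=60 'c': node 0→1
i=61 'a': node 1→2  → match P0@[60:61]
i=62 'b': node 2→0 ·f
i=63 'a': node 0→0

Result: [[4,2],[5,0],[6,3],[7,0],[13,2],[14,2],[15,2],[16,0],[17,5],[22,2],[23,2],[27,1],[29,0],[30,5],[35,2],[41,0],[42,5],[47,0],[48,5],[51,0],[56,0],[61,0]]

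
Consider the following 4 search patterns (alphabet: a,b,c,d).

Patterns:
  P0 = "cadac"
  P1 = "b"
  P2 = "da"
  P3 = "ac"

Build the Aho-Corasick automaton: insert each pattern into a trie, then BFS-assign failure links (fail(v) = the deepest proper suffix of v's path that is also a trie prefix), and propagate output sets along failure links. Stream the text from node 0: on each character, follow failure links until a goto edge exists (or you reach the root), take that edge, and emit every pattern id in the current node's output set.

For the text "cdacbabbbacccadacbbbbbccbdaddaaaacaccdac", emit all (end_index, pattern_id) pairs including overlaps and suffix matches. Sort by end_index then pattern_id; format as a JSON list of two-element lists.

Build:
Trie (insert patterns):
  0='ε' goto a→9 b→6 c→1 d→7
  1='c' goto a→2
  2='ca' goto d→3
  3='cad' goto a→4
  4='cada' goto c→5
  5='cadac' goto ·  ←P0
  6='b' goto ·  ←P1
  7='d' goto a→8
  8='da' goto ·  ←P2
  9='a' goto c→10
  10='ac' goto ·  ←P3

BFS fail/out derivation:
  fail(1) 'c': from fail(0)=0 chase 'c': 0 ⇒ 0;  out=∅∪out(0)=∅
  fail(6) 'b': from fail(0)=0 chase 'b': 0 ⇒ 0;  out={1}∪out(0)={1}
  fail(7) 'd': from fail(0)=0 chase 'd': 0 ⇒ 0;  out=∅∪out(0)=∅
  fail(9) 'a': from fail(0)=0 chase 'a': 0 ⇒ 0;  out=∅∪out(0)=∅
  fail(2) 'ca': from fail(1)=0 chase 'a': 0 ⇒ 9;  out=∅∪out(9)=∅
  fail(8) 'da': from fail(7)=0 chase 'a': 0 ⇒ 9;  out={2}∪out(9)={2}
  fail(10) 'ac': from fail(9)=0 chase 'c': 0 ⇒ 1;  out={3}∪out(1)={3}
  fail(3) 'cad': from fail(2)=9 chase 'd': 9→0 ⇒ 7;  out=∅∪out(7)=∅
  fail(4) 'cada': from fail(3)=7 chase 'a': 7 ⇒ 8;  out=∅∪out(8)={2}
  fail(5) 'cadac': from fail(4)=8 chase 'c': 8→9 ⇒ 10;  out={0}∪out(10)={0,3}

Run:
i=0 'c': node 0→1
i=1 'd': node 1→7 ·f
i=2 'a': node 7→8  ** P2@[1:2]
i=3 'c': node 8→10 ·f  ** P3@[2:3]
i=4 'b': node 10→6 ·f  ** P1@[4:4]
i=5 'a': node 6→9 ·f
i=6 'b': node 9→6 ·f  ** P1@[6:6]
i=7 'b': node 6→6 ·f  ** P1@[7:7]
i=8 'b': node 6→6 ·f  ** P1@[8:8]
i=9 'a': node 6→9 ·f
i=10 'c': node 9→10  ** P3@[9:10]
i=11 'c': node 10→1 ·f
i=12 'c': node 1→1 ·f
i=13 'a': node 1→2
i=14 'd': node 2→3
i=15 'a': node 3→4  ** P2@[14:15]
i=16 'c': node 4→5  ** P0@[12:16],P3@[15:16]
i=17 'b': node 5→6 ·f  ** P1@[17:17]
i=18 'b': node 6→6 ·f  ** P1@[18:18]
i=19 'b': node 6→6 ·f  ** P1@[19:19]
i=20 'b': node 6→6 ·f  ** P1@[20:20]
i=21 'b': node 6→6 ·f  ** P1@[21:21]
i=22 'c': node 6→1 ·f
i=23 'c': node 1→1 ·f
i=24 'b': node 1→6 ·f  ** P1@[24:24]
i=25 'd': node 6→7 ·f
i=26 'a': node 7→8  ** P2@[25:26]
i=27 'd': node 8→7 ·f
i=28 'd': node 7→7 ·f
i=29 'a': node 7→8  ** P2@[28:29]
i=30 'a': node 8→9 ·f
i=31 'a': node 9→9 ·f
i=32 'a': node 9→9 ·f
i=33 'c': node 9→10  ** P3@[32:33]
i=34 'a': node 10→2 ·f
i=35 'c': node 2→10 ·f  ** P3@[34:35]
i=36 'c': node 10→1 ·f
i=37 'd': node 1→7 ·f
i=38 'a': node 7→8  ** P2@[37:38]
i=39 'c': node 8→10 ·f  ** P3@[38:39]

All matches (sorted): [[2,2],[3,3],[4,1],[6,1],[7,1],[8,1],[10,3],[15,2],[16,0],[16,3],[17,1],[18,1],[19,1],[20,1],[21,1],[24,1],[26,2],[29,2],[33,3],[35,3],[38,2],[39,3]]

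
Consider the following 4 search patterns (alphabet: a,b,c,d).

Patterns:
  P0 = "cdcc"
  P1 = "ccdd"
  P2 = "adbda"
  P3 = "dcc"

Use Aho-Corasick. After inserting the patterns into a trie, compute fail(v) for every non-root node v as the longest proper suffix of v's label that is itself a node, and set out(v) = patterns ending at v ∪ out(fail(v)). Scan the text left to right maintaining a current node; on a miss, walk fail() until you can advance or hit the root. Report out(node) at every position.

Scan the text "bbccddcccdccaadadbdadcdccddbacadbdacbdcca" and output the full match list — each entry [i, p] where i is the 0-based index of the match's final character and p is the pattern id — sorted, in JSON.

Construct AC machine:
Trie (insert patterns):
  0='ε' goto a→8 c→1 d→13
  1='c' goto c→5 d→2
  2='cd' goto c→3
  3='cdc' goto c→4
  4='cdcc' goto ·  ←P0
  5='cc' goto d→6
  6='ccd' goto d→7
  7='ccdd' goto ·  ←P1
  8='a' goto d→9
  9='ad' goto b→10
  10='adb' goto d→11
  11='adbd' goto a→12
  12='adbda' goto ·  ←P2
  13='d' goto c→14
  14='dc' goto c→15
  15='dcc' goto ·  ←P3

BFS fail/out derivation:
  n1('c'): parent n0 fail=0; on 'c' 0 → fail=0;  out ∅∪∅=∅
  n8('a'): parent n0 fail=0; on 'a' 0 → fail=0;  out ∅∪∅=∅
  n13('d'): parent n0 fail=0; on 'd' 0 → fail=0;  out ∅∪∅=∅
  n2('cd'): parent n1 fail=0; on 'd' 0 → fail=13;  out ∅∪∅=∅
  n5('cc'): parent n1 fail=0; on 'c' 0 → fail=1;  out ∅∪∅=∅
  n9('ad'): parent n8 fail=0; on 'd' 0 → fail=13;  out ∅∪∅=∅
  n14('dc'): parent n13 fail=0; on 'c' 0 → fail=1;  out ∅∪∅=∅
  n3('cdc'): parent n2 fail=13; on 'c' 13 → fail=14;  out ∅∪∅=∅
  n6('ccd'): parent n5 fail=1; on 'd' 1 → fail=2;  out ∅∪∅=∅
  n10('adb'): parent n9 fail=13; on 'b' 13→0 → fail=0;  out ∅∪∅=∅
  n15('dcc'): parent n14 fail=1; on 'c' 1 → fail=5;  out {3}∪∅={3}
  n4('cdcc'): parent n3 fail=14; on 'c' 14 → fail=15;  out {0}∪{3}={0,3}
  n7('ccdd'): parent n6 fail=2; on 'd' 2→13→0 → fail=13;  out {1}∪∅={1}
  n11('adbd'): parent n10 fail=0; on 'd' 0 → fail=13;  out ∅∪∅=∅
  n12('adbda'): parent n11 fail=13; on 'a' 13→0 → fail=8;  out {2}∪∅={2}

Run:
i=0 'b': node 0→0
i=1 'b': node 0→0
i=2 'c': node 0→1
i=3 'c': node 1→5
i=4 'd': node 5→6
i=5 'd': node 6→7  → match P1@[2:5]
i=6 'c': node 7→14 ·f
i=7 'c': node 14→15  → match P3@[5:7]
i=8 'c': node 15→5 ·f
i=9 'd': node 5→6
i=10 'c': node 6→3 ·f
i=11 'c': node 3→4  → match P0@[8:11],P3@[9:11]
i=12 'a': node 4→8 ·f
i=13 'a': node 8→8 ·f
i=14 'd': node 8→9
i=15 'a': node 9→8 ·f
i=16 'd': node 8→9
i=17 'b': node 9→10
i=18 'd': node 10→11
i=19 'a': node 11→12  → match P2@[15:19]
i=20 'd': node 12→9 ·f
i=21 'c': node 9→14 ·f
i=22 'd': node 14→2 ·f
i=23 'c': node 2→3
i=24 'c': node 3→4  → match P0@[21:24],P3@[22:24]
i=25 'd': node 4→6 ·f
i=26 'd': node 6→7  → match P1@[23:26]
i=27 'b': node 7→0 ·f
i=28 'a': node 0→8
i=29 'c': node 8→1 ·f
i=30 'a': node 1→8 ·f
i=31 'd': node 8→9
i=32 'b': node 9→10
i=33 'd': node 10→11
i=34 'a': node 11→12  → match P2@[30:34]
i=35 'c': node 12→1 ·f
i=36 'b': node 1→0 ·f
i=37 'd': node 0→13
i=38 'c': node 13→14
i=39 'c': node 14→15  → match P3@[37:39]
i=40 'a': node 15→8 ·f

Matches: [[5,1],[7,3],[11,0],[11,3],[19,2],[24,0],[24,3],[26,1],[34,2],[39,3]]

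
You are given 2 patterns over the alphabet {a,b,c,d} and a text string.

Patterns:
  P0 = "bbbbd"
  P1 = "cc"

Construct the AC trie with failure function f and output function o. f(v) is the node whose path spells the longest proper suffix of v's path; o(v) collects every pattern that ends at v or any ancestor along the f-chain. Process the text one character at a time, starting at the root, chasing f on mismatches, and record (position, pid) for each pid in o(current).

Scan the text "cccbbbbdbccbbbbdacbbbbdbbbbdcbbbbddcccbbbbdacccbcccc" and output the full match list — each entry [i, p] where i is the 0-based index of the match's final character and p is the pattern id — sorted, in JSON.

Build automaton:
Trie nodes:
  0='ε' goto b→1 c→6
  1='b' goto b→2
  2='bb' goto b→3
  3='bbb' goto b→4
  4='bbbb' goto d→5
  5='bbbbd' goto ·  [P0 ends]
  6='c' goto c→7
  7='cc' goto ·  [P1 ends]

BFS fail/out derivation:
  fail(1) 'b': from fail(0)=0 chase 'b': 0 ⇒ 0;  out=∅∪out(0)=∅
  fail(6) 'c': from fail(0)=0 chase 'c': 0 ⇒ 0;  out=∅∪out(0)=∅
  fail(2) 'bb': from fail(1)=0 chase 'b': 0 ⇒ 1;  out=∅∪out(1)=∅
  fail(7) 'cc': from fail(6)=0 chase 'c': 0 ⇒ 6;  out={1}∪out(6)={1}
  fail(3) 'bbb': from fail(2)=1 chase 'b': 1 ⇒ 2;  out=∅∪out(2)=∅
  fail(4) 'bbbb': from fail(3)=2 chase 'b': 2 ⇒ 3;  out=∅∪out(3)=∅
  fail(5) 'bbbbd': from fail(4)=3 chase 'd': 3→2→1→0 ⇒ 0;  out={0}∪out(0)={0}

Run:
i=0 'c': node 0→6
i=1 'c': node 6→7  → match P1@[0:1]
i=2 'c': node 7→7 (via fail)  → match P1@[1:2]
i=3 'b': node 7→1 (via fail)
i=4 'b': node 1→2
i=5 'b': node 2→3
i=6 'b': node 3→4
i=7 'd': node 4→5  → match P0@[3:7]
i=8 'b': node 5→1 (via fail)
i=9 'c': node 1→6 (via fail)
i=10 'c': node 6→7  → match P1@[9:10]
i=11 'b': node 7→1 (via fail)
i=12 'b': node 1→2
i=13 'b': node 2→3
i=14 'b': node 3→4
i=15 'd': node 4→5  → match P0@[11:15]
i=16 'a': node 5→0 (via fail)
i=17 'c': node 0→6
i=18 'b': node 6→1 (via fail)
i=19 'b': node 1→2
i=20 'b': node 2→3
i=21 'b': node 3→4
i=22 'd': node 4→5  → match P0@[18:22]
i=23 'b': node 5→1 (via fail)
i=24 'b': node 1→2
i=25 'b': node 2→3
i=26 'b': node 3→4
i=27 'd': node 4→5  → match P0@[23:27]
i=28 'c': node 5→6 (via fail)
i=29 'b': node 6→1 (via fail)
i=30 'b': node 1→2
i=31 'b': node 2→3
i=32 'b': node 3→4
i=33 'd': node 4→5  → match P0@[29:33]
i=34 'd': node 5→0 (via fail)
i=35 'c': node 0→6
i=36 'c': node 6→7  → match P1@[35:36]
i=37 'c': node 7→7 (via fail)  → match P1@[36:37]
i=38 'b': node 7→1 (via fail)
i=39 'b': node 1→2
i=40 'b': node 2→3
i=41 'b': node 3→4
i=42 'd': node 4→5  → match P0@[38:42]
i=43 'a': node 5→0 (via fail)
i=44 'c': node 0→6
i=45 'c': node 6→7  → match P1@[44:45]
i=46 'c': node 7→7 (via fail)  → match P1@[45:46]
i=47 'b': node 7→1 (via fail)
i=48 'c': node 1→6 (via fail)
i=49 'c': node 6→7  → match P1@[48:49]
i=50 'c': node 7→7 (via fail)  → match P1@[49:50]
i=51 'c': node 7→7 (via fail)  → match P1@[50:51]

Result: [[1,1],[2,1],[7,0],[10,1],[15,0],[22,0],[27,0],[33,0],[36,1],[37,1],[42,0],[45,1],[46,1],[49,1],[50,1],[51,1]]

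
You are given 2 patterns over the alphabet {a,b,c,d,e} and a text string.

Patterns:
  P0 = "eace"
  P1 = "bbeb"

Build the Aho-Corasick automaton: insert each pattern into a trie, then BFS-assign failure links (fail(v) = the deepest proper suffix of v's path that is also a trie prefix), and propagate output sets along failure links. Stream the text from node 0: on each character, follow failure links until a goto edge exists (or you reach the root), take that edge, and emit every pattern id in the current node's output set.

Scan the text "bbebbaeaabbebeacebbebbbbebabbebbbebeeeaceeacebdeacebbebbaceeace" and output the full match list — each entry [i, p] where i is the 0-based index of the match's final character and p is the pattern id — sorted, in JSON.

Build:
Trie (insert patterns):
  0='ε' goto b→5 e→1
  1='e' goto a→2
  2='ea' goto c→3
  3='eac' goto e→4
  4='eace' goto ·  [P0 ends]
  5='b' goto b→6
  6='bb' goto e→7
  7='bbe' goto b→8
  8='bbeb' goto ·  [P1 ends]

Failure links (BFS by depth):
  n1('e'): parent n0 fail=0; on 'e' 0 → fail=0;  out ∅∪∅=∅
  n5('b'): parent n0 fail=0; on 'b' 0 → fail=0;  out ∅∪∅=∅
  n2('ea'): parent n1 fail=0; on 'a' 0 → fail=0;  out ∅∪∅=∅
  n6('bb'): parent n5 fail=0; on 'b' 0 → fail=5;  out ∅∪∅=∅
  n3('eac'): parent n2 fail=0; on 'c' 0 → fail=0;  out ∅∪∅=∅
  n7('bbe'): parent n6 fail=5; on 'e' 5→0 → fail=1;  out ∅∪∅=∅
  n4('eace'): parent n3 fail=0; on 'e' 0 → fail=1;  out {0}∪∅={0}
  n8('bbeb'): parent n7 fail=1; on 'b' 1→0 → fail=5;  out {1}∪∅={1}

Scan:
i=0 'b': node 0→5
i=1 'b': node 5→6
i=2 'e': node 6→7
i=3 'b': node 7→8  ** P1@[0:3]
i=4 'b': node 8→6 (via fail)
i=5 'a': node 6→0 (via fail)
i=6 'e': node 0→1
i=7 'a': node 1→2
i=8 'a': node 2→0 (via fail)
i=9 'b': node 0→5
i=10 'b': node 5→6
i=11 'e': node 6→7
i=12 'b': node 7→8  ** P1@[9:12]
i=13 'e': node 8→1 (via fail)
i=14 'a': node 1→2
i=15 'c': node 2→3
i=16 'e': node 3→4  ** P0@[13:16]
i=17 'b': node 4→5 (via fail)
i=18 'b': node 5→6
i=19 'e': node 6→7
i=20 'b': node 7→8  ** P1@[17:20]
i=21 'b': node 8→6 (via fail)
i=22 'b': node 6→6 (via fail)
i=23 'b': node 6→6 (via fail)
i=24 'e': node 6→7
i=25 'b': node 7→8  ** P1@[22:25]
i=26 'a': node 8→0 (via fail)
i=27 'b': node 0→5
i=28 'b': node 5→6
i=29 'e': node 6→7
i=30 'b': node 7→8  ** P1@[27:30]
i=31 'b': node 8→6 (via fail)
i=32 'b': node 6→6 (via fail)
i=33 'e': node 6→7
i=34 'b': node 7→8  ** P1@[31:34]
i=35 'e': node 8→1 (via fail)
i=36 'e': node 1→1 (via fail)
i=37 'e': node 1→1 (via fail)
i=38 'a': node 1→2
i=39 'c': node 2→3
i=40 'e': node 3→4  ** P0@[37:40]
i=41 'e': node 4→1 (via fail)
i=42 'a': node 1→2
i=43 'c': node 2→3
i=44 'e': node 3→4  ** P0@[41:44]
i=45 'b': node 4→5 (via fail)
i=46 'd': node 5→0 (via fail)
i=47 'e': node 0→1
i=48 'a': node 1→2
i=49 'c': node 2→3
i=50 'e': node 3→4  ** P0@[47:50]
i=51 'b': node 4→5 (via fail)
i=52 'b': node 5→6
i=53 'e': node 6→7
i=54 'b': node 7→8  ** P1@[51:54]
i=55 'b': node 8→6 (via fail)
i=56 'a': node 6→0 (via fail)
i=57 'c': node 0→0
i=58 'e': node 0→1
i=59 'e': node 1→1 (via fail)
i=60 'a': node 1→2
i=61 'c': node 2→3
i=62 'e': node 3→4  ** P0@[59:62]

Matches: [[3,1],[12,1],[16,0],[20,1],[25,1],[30,1],[34,1],[40,0],[44,0],[50,0],[54,1],[62,0]]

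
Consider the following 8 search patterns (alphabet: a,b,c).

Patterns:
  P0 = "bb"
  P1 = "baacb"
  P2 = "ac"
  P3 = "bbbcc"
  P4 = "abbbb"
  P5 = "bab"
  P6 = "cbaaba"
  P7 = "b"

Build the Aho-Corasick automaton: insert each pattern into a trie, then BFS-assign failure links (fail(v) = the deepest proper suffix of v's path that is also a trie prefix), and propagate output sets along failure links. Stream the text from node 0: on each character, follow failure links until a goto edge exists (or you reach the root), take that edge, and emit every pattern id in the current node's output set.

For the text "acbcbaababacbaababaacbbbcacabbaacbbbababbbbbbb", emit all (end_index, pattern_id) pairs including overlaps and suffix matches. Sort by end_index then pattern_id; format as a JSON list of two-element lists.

Construct AC machine:
Trie (insert patterns):
  n0 'ε': a→7 b→1 c→17
  n1 'b': a→3 b→2  ←P7
  n2 'bb': b→9  ←P0
  n3 'ba': a→4 b→16
  n4 'baa': c→5
  n5 'baac': b→6
  n6 'baacb': ·  ←P1
  n7 'a': b→12 c→8
  n8 'ac': ·  ←P2
  n9 'bbb': c→10
  n10 'bbbc': c→11
  n11 'bbbcc': ·  ←P3
  n12 'ab': b→13
  n13 'abb': b→14
  n14 'abbb': b→15
  n15 'abbbb': ·  ←P4
  n16 'bab': ·  ←P5
  n17 'c': b→18
  n18 'cb': a→19
  n19 'cba': a→20
  n20 'cbaa': b→21
  n21 'cbaab': a→22
  n22 'cbaaba': ·  ←P6

BFS fail/out derivation:
  n1('b'): parent n0 fail=0; on 'b' 0 → fail=0;  out {7}∪∅={7}
  n7('a'): parent n0 fail=0; on 'a' 0 → fail=0;  out ∅∪∅=∅
  n17('c'): parent n0 fail=0; on 'c' 0 → fail=0;  out ∅∪∅=∅
  n2('bb'): parent n1 fail=0; on 'b' 0 → fail=1;  out {0}∪{7}={0,7}
  n3('ba'): parent n1 fail=0; on 'a' 0 → fail=7;  out ∅∪∅=∅
  n8('ac'): parent n7 fail=0; on 'c' 0 → fail=17;  out {2}∪∅={2}
  n12('ab'): parent n7 fail=0; on 'b' 0 → fail=1;  out ∅∪{7}={7}
  n18('cb'): parent n17 fail=0; on 'b' 0 → fail=1;  out ∅∪{7}={7}
  n4('baa'): parent n3 fail=7; on 'a' 7→0 → fail=7;  out ∅∪∅=∅
  n9('bbb'): parent n2 fail=1; on 'b' 1 → fail=2;  out ∅∪{0,7}={0,7}
  n13('abb'): parent n12 fail=1; on 'b' 1 → fail=2;  out ∅∪{0,7}={0,7}
  n16('bab'): parent n3 fail=7; on 'b' 7 → fail=12;  out {5}∪{7}={5,7}
  n19('cba'): parent n18 fail=1; on 'a' 1 → fail=3;  out ∅∪∅=∅
  n5('baac'): parent n4 fail=7; on 'c' 7 → fail=8;  out ∅∪{2}={2}
  n10('bbbc'): parent n9 fail=2; on 'c' 2→1→0 → fail=17;  out ∅∪∅=∅
  n14('abbb'): parent n13 fail=2; on 'b' 2 → fail=9;  out ∅∪{0,7}={0,7}
  n20('cbaa'): parent n19 fail=3; on 'a' 3 → fail=4;  out ∅∪∅=∅
  n6('baacb'): parent n5 fail=8; on 'b' 8→17 → fail=18;  out {1}∪{7}={1,7}
  n11('bbbcc'): parent n10 fail=17; on 'c' 17→0 → fail=17;  out {3}∪∅={3}
  n15('abbbb'): parent n14 fail=9; on 'b' 9→2 → fail=9;  out {4}∪{0,7}={0,4,7}
  n21('cbaab'): parent n20 fail=4; on 'b' 4→7 → fail=12;  out ∅∪{7}={7}
  n22('cbaaba'): parent n21 fail=12; on 'a' 12→1 → fail=3;  out {6}∪∅={6}

Scan:
[0] read 'a'  n0⇒n7
[1] read 'c'  n7⇒n8  → match P2@[0:1]
[2] read 'b'  n8⇒n18 ·f  → match P7@[2:2]
[3] read 'c'  n18⇒n17 ·f
[4] read 'b'  n17⇒n18  → match P7@[4:4]
[5] read 'a'  n18⇒n19
[6] read 'a'  n19⇒n20
[7] read 'b'  n20⇒n21  → match P7@[7:7]
[8] read 'a'  n21⇒n22  → match P6@[3:8]
[9] read 'b'  n22⇒n16 ·f  → match P5@[7:9],P7@[9:9]
[10] read 'a'  n16⇒n3 ·f
[11] read 'c'  n3⇒n8 ·f  → match P2@[10:11]
[12] read 'b'  n8⇒n18 ·f  → match P7@[12:12]
[13] read 'a'  n18⇒n19
[14] read 'a'  n19⇒n20
[15] read 'b'  n20⇒n21  → match P7@[15:15]
[16] read 'a'  n21⇒n22  → match P6@[11:16]
[17] read 'b'  n22⇒n16 ·f  → match P5@[15:17],P7@[17:17]
[18] read 'a'  n16⇒n3 ·f
[19] read 'a'  n3⇒n4
[20] read 'c'  n4⇒n5  → match P2@[19:20]
[21] read 'b'  n5⇒n6  → match P1@[17:21],P7@[21:21]
[22] read 'b'  n6⇒n2 ·f  → match P0@[21:22],P7@[22:22]
[23] read 'b'  n2⇒n9  → match P0@[22:23],P7@[23:23]
[24] read 'c'  n9⇒n10
[25] read 'a'  n10⇒n7 ·f
[26] read 'c'  n7⇒n8  → match P2@[25:26]
[27] read 'a'  n8⇒n7 ·f
[28] read 'b'  n7⇒n12  → match P7@[28:28]
[29] read 'b'  n12⇒n13  → match P0@[28:29],P7@[29:29]
[30] read 'a'  n13⇒n3 ·f
[31] read 'a'  n3⇒n4
[32] read 'c'  n4⇒n5  → match P2@[31:32]
[33] read 'b'  n5⇒n6  → match P1@[29:33],P7@[33:33]
[34] read 'b'  n6⇒n2 ·f  → match P0@[33:34],P7@[34:34]
[35] read 'b'  n2⇒n9  → match P0@[34:35],P7@[35:35]
[36] read 'a'  n9⇒n3 ·f
[37] read 'b'  n3⇒n16  → match P5@[35:37],P7@[37:37]
[38] read 'a'  n16⇒n3 ·f
[39] read 'b'  n3⇒n16  → match P5@[37:39],P7@[39:39]
[40] read 'b'  n16⇒n13 ·f  → match P0@[39:40],P7@[40:40]
[41] read 'b'  n13⇒n14  → match P0@[40:41],P7@[41:41]
[42] read 'b'  n14⇒n15  → match P0@[41:42],P4@[38:42],P7@[42:42]
[43] read 'b'  n15⇒n9 ·f  → match P0@[42:43],P7@[43:43]
[44] read 'b'  n9⇒n9 ·f  → match P0@[43:44],P7@[44:44]
[45] read 'b'  n9⇒n9 ·f  → match P0@[44:45],P7@[45:45]

Result: [[1,2],[2,7],[4,7],[7,7],[8,6],[9,5],[9,7],[11,2],[12,7],[15,7],[16,6],[17,5],[17,7],[20,2],[21,1],[21,7],[22,0],[22,7],[23,0],[23,7],[26,2],[28,7],[29,0],[29,7],[32,2],[33,1],[33,7],[34,0],[34,7],[35,0],[35,7],[37,5],[37,7],[39,5],[39,7],[40,0],[40,7],[41,0],[41,7],[42,0],[42,4],[42,7],[43,0],[43,7],[44,0],[44,7],[45,0],[45,7]]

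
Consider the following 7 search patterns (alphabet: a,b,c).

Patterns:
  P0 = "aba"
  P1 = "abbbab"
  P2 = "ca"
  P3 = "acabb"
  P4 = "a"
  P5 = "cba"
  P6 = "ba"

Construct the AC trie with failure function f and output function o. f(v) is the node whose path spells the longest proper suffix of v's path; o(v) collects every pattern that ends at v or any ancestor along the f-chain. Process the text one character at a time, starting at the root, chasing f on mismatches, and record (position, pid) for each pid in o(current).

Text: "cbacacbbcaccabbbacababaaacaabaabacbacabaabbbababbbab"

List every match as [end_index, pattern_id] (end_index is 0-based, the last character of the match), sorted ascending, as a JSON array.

Build:
Trie (insert patterns):
  0='ε' goto a→1 b→16 c→8
  1='a' goto b→2 c→10  ←P4
  2='ab' goto a→3 b→4
  3='aba' goto ·  ←P0
  4='abb' goto b→5
  5='abbb' goto a→6
  6='abbba' goto b→7
  7='abbbab' goto ·  ←P1
  8='c' goto a→9 b→14
  9='ca' goto ·  ←P2
  10='ac' goto a→11
  11='aca' goto b→12
  12='acab' goto b→13
  13='acabb' goto ·  ←P3
  14='cb' goto a→15
  15='cba' goto ·  ←P5
  16='b' goto a→17
  17='ba' goto ·  ←P6

Failure links (BFS by depth):
  n1('a'): parent n0 fail=0; on 'a' 0 → fail=0;  out {4}∪∅={4}
  n8('c'): parent n0 fail=0; on 'c' 0 → fail=0;  out ∅∪∅=∅
  n16('b'): parent n0 fail=0; on 'b' 0 → fail=0;  out ∅∪∅=∅
  n2('ab'): parent n1 fail=0; on 'b' 0 → fail=16;  out ∅∪∅=∅
  n9('ca'): parent n8 fail=0; on 'a' 0 → fail=1;  out {2}∪{4}={2,4}
  n10('ac'): parent n1 fail=0; on 'c' 0 → fail=8;  out ∅∪∅=∅
  n14('cb'): parent n8 fail=0; on 'b' 0 → fail=16;  out ∅∪∅=∅
  n17('ba'): parent n16 fail=0; on 'a' 0 → fail=1;  out {6}∪{4}={4,6}
  n3('aba'): parent n2 fail=16; on 'a' 16 → fail=17;  out {0}∪{4,6}={0,4,6}
  n4('abb'): parent n2 fail=16; on 'b' 16→0 → fail=16;  out ∅∪∅=∅
  n11('aca'): parent n10 fail=8; on 'a' 8 → fail=9;  out ∅∪{2,4}={2,4}
  n15('cba'): parent n14 fail=16; on 'a' 16 → fail=17;  out {5}∪{4,6}={4,5,6}
  n5('abbb'): parent n4 fail=16; on 'b' 16→0 → fail=16;  out ∅∪∅=∅
  n12('acab'): parent n11 fail=9; on 'b' 9→1 → fail=2;  out ∅∪∅=∅
  n6('abbba'): parent n5 fail=16; on 'a' 16 → fail=17;  out ∅∪{4,6}={4,6}
  n13('acabb'): parent n12 fail=2; on 'b' 2 → fail=4;  out {3}∪∅={3}
  n7('abbbab'): parent n6 fail=17; on 'b' 17→1 → fail=2;  out {1}∪∅={1}

Run:
i=0 'c': node 0→8
i=1 'b': node 8→14
i=2 'a': node 14→15  ** P4@[2:2],P5@[0:2],P6@[1:2]
i=3 'c': node 15→10 ·f
i=4 'a': node 10→11  ** P2@[3:4],P4@[4:4]
i=5 'c': node 11→10 ·f
i=6 'b': node 10→14 ·f
i=7 'b': node 14→16 ·f
i=8 'c': node 16→8 ·f
i=9 'a': node 8→9  ** P2@[8:9],P4@[9:9]
i=10 'c': node 9→10 ·f
i=11 'c': node 10→8 ·f
i=12 'a': node 8→9  ** P2@[11:12],P4@[12:12]
i=13 'b': node 9→2 ·f
i=14 'b': node 2→4
i=15 'b': node 4→5
i=16 'a': node 5→6  ** P4@[16:16],P6@[15:16]
i=17 'c': node 6→10 ·f
i=18 'a': node 10→11  ** P2@[17:18],P4@[18:18]
i=19 'b': node 11→12
i=20 'a': node 12→3 ·f  ** P0@[18:20],P4@[20:20],P6@[19:20]
i=21 'b': node 3→2 ·f
i=22 'a': node 2→3  ** P0@[20:22],P4@[22:22],P6@[21:22]
i=23 'a': node 3→1 ·f  ** P4@[23:23]
i=24 'a': node 1→1 ·f  ** P4@[24:24]
i=25 'c': node 1→10
i=26 'a': node 10→11  ** P2@[25:26],P4@[26:26]
i=27 'a': node 11→1 ·f  ** P4@[27:27]
i=28 'b': node 1→2
i=29 'a': node 2→3  ** P0@[27:29],P4@[29:29],P6@[28:29]
i=30 'a': node 3→1 ·f  ** P4@[30:30]
i=31 'b': node 1→2
i=32 'a': node 2→3  ** P0@[30:32],P4@[32:32],P6@[31:32]
i=33 'c': node 3→10 ·f
i=34 'b': node 10→14 ·f
i=35 'a': node 14→15  ** P4@[35:35],P5@[33:35],P6@[34:35]
i=36 'c': node 15→10 ·f
i=37 'a': node 10→11  ** P2@[36:37],P4@[37:37]
i=38 'b': node 11→12
i=39 'a': node 12→3 ·f  ** P0@[37:39],P4@[39:39],P6@[38:39]
i=40 'a': node 3→1 ·f  ** P4@[40:40]
i=41 'b': node 1→2
i=42 'b': node 2→4
i=43 'b': node 4→5
i=44 'a': node 5→6  ** P4@[44:44],P6@[43:44]
i=45 'b': node 6→7  ** P1@[40:45]
i=46 'a': node 7→3 ·f  ** P0@[44:46],P4@[46:46],P6@[45:46]
i=47 'b': node 3→2 ·f
i=48 'b': node 2→4
i=49 'b': node 4→5
i=50 'a': node 5→6  ** P4@[50:50],P6@[49:50]
i=51 'b': node 6→7  ** P1@[46:51]

All matches (sorted): [[2,4],[2,5],[2,6],[4,2],[4,4],[9,2],[9,4],[12,2],[12,4],[16,4],[16,6],[18,2],[18,4],[20,0],[20,4],[20,6],[22,0],[22,4],[22,6],[23,4],[24,4],[26,2],[26,4],[27,4],[29,0],[29,4],[29,6],[30,4],[32,0],[32,4],[32,6],[35,4],[35,5],[35,6],[37,2],[37,4],[39,0],[39,4],[39,6],[40,4],[44,4],[44,6],[45,1],[46,0],[46,4],[46,6],[50,4],[50,6],[51,1]]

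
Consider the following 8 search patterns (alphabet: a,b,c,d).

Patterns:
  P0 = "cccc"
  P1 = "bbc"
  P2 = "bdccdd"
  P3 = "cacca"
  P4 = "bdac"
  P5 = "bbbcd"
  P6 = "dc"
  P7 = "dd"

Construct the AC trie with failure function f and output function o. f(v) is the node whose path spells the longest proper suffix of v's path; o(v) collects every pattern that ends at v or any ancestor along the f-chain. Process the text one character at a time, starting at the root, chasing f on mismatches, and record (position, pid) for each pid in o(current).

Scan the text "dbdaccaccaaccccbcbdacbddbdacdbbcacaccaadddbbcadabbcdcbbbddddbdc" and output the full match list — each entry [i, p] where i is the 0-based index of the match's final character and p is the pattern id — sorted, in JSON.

Build:
Trie (insert patterns):
  n0 'ε': b→5 c→1 d→22
  n1 'c': a→13 c→2
  n2 'cc': c→3
  n3 'ccc': c→4
  n4 'cccc': ·  ←P0
  n5 'b': b→6 d→8
  n6 'bb': b→19 c→7
  n7 'bbc': ·  ←P1
  n8 'bd': a→17 c→9
  n9 'bdc': c→10
  n10 'bdcc': d→11
  n11 'bdccd': d→12
  n12 'bdccdd': ·  ←P2
  n13 'ca': c→14
  n14 'cac': c→15
  n15 'cacc': a→16
  n16 'cacca': ·  ←P3
  n17 'bda': c→18
  n18 'bdac': ·  ←P4
  n19 'bbb': c→20
  n20 'bbbc': d→21
  n21 'bbbcd': ·  ←P5
  n22 'd': c→23 d→24
  n23 'dc': ·  ←P6
  n24 'dd': ·  ←P7

Failure links (BFS by depth):
  n1('c'): parent n0 fail=0; on 'c' 0 → fail=0;  out ∅∪∅=∅
  n5('b'): parent n0 fail=0; on 'b' 0 → fail=0;  out ∅∪∅=∅
  n22('d'): parent n0 fail=0; on 'd' 0 → fail=0;  out ∅∪∅=∅
  n2('cc'): parent n1 fail=0; on 'c' 0 → fail=1;  out ∅∪∅=∅
  n6('bb'): parent n5 fail=0; on 'b' 0 → fail=5;  out ∅∪∅=∅
  n8('bd'): parent n5 fail=0; on 'd' 0 → fail=22;  out ∅∪∅=∅
  n13('ca'): parent n1 fail=0; on 'a' 0 → fail=0;  out ∅∪∅=∅
  n23('dc'): parent n22 fail=0; on 'c' 0 → fail=1;  out {6}∪∅={6}
  n24('dd'): parent n22 fail=0; on 'd' 0 → fail=22;  out {7}∪∅={7}
  n3('ccc'): parent n2 fail=1; on 'c' 1 → fail=2;  out ∅∪∅=∅
  n7('bbc'): parent n6 fail=5; on 'c' 5→0 → fail=1;  out {1}∪∅={1}
  n9('bdc'): parent n8 fail=22; on 'c' 22 → fail=23;  out ∅∪{6}={6}
  n14('cac'): parent n13 fail=0; on 'c' 0 → fail=1;  out ∅∪∅=∅
  n17('bda'): parent n8 fail=22; on 'a' 22→0 → fail=0;  out ∅∪∅=∅
  n19('bbb'): parent n6 fail=5; on 'b' 5 → fail=6;  out ∅∪∅=∅
  n4('cccc'): parent n3 fail=2; on 'c' 2 → fail=3;  out {0}∪∅={0}
  n10('bdcc'): parent n9 fail=23; on 'c' 23→1 → fail=2;  out ∅∪∅=∅
  n15('cacc'): parent n14 fail=1; on 'c' 1 → fail=2;  out ∅∪∅=∅
  n18('bdac'): parent n17 fail=0; on 'c' 0 → fail=1;  out {4}∪∅={4}
  n20('bbbc'): parent n19 fail=6; on 'c' 6 → fail=7;  out ∅∪{1}={1}
  n11('bdccd'): parent n10 fail=2; on 'd' 2→1→0 → fail=22;  out ∅∪∅=∅
  n16('cacca'): parent n15 fail=2; on 'a' 2→1 → fail=13;  out {3}∪∅={3}
  n21('bbbcd'): parent n20 fail=7; on 'd' 7→1→0 → fail=22;  out {5}∪∅={5}
  n12('bdccdd'): parent n11 fail=22; on 'd' 22 → fail=24;  out {2}∪{7}={2,7}

Run:
i=0 'd': node 0→22
i=1 'b': node 22→5 (via fail)
i=2 'd': node 5→8
i=3 'a': node 8→17
i=4 'c': node 17→18  ** P4@[1:4]
i=5 'c': node 18→2 (via fail)
i=6 'a': node 2→13 (via fail)
i=7 'c': node 13→14
i=8 'c': node 14→15
i=9 'a': node 15→16  ** P3@[5:9]
i=10 'a': node 16→0 (via fail)
i=11 'c': node 0→1
i=12 'c': node 1→2
i=13 'c': node 2→3
i=14 'c': node 3→4  ** P0@[11:14]
i=15 'b': node 4→5 (via fail)
i=16 'c': node 5→1 (via fail)
i=17 'b': node 1→5 (via fail)
i=18 'd': node 5→8
i=19 'a': node 8→17
i=20 'c': node 17→18  ** P4@[17:20]
i=21 'b': node 18→5 (via fail)
i=22 'd': node 5→8
i=23 'd': node 8→24 (via fail)  ** P7@[22:23]
i=24 'b': node 24→5 (via fail)
i=25 'd': node 5→8
i=26 'a': node 8→17
i=27 'c': node 17→18  ** P4@[24:27]
i=28 'd': node 18→22 (via fail)
i=29 'b': node 22→5 (via fail)
i=30 'b': node 5→6
i=31 'c': node 6→7  ** P1@[29:31]
i=32 'a': node 7→13 (via fail)
i=33 'c': node 13→14
i=34 'a': node 14→13 (via fail)
i=35 'c': node 13→14
i=36 'c': node 14→15
i=37 'a': node 15→16  ** P3@[33:37]
i=38 'a': node 16→0 (via fail)
i=39 'd': node 0→22
i=40 'd': node 22→24  ** P7@[39:40]
i=41 'd': node 24→24 (via fail)  ** P7@[40:41]
i=42 'b': node 24→5 (via fail)
i=43 'b': node 5→6
i=44 'c': node 6→7  ** P1@[42:44]
i=45 'a': node 7→13 (via fail)
i=46 'd': node 13→22 (via fail)
i=47 'a': node 22→0 (via fail)
i=48 'b': node 0→5
i=49 'b': node 5→6
i=50 'c': node 6→7  ** P1@[48:50]
i=51 'd': node 7→22 (via fail)
i=52 'c': node 22→23  ** P6@[51:52]
i=53 'b': node 23→5 (via fail)
i=54 'b': node 5→6
i=55 'b': node 6→19
i=56 'd': node 19→8 (via fail)
i=57 'd': node 8→24 (via fail)  ** P7@[56:57]
i=58 'd': node 24→24 (via fail)  ** P7@[57:58]
i=59 'd': node 24→24 (via fail)  ** P7@[58:59]
i=60 'b': node 24→5 (via fail)
i=61 'd': node 5→8
i=62 'c': node 8→9  ** P6@[61:62]

All matches (sorted): [[4,4],[9,3],[14,0],[20,4],[23,7],[27,4],[31,1],[37,3],[40,7],[41,7],[44,1],[50,1],[52,6],[57,7],[58,7],[59,7],[62,6]]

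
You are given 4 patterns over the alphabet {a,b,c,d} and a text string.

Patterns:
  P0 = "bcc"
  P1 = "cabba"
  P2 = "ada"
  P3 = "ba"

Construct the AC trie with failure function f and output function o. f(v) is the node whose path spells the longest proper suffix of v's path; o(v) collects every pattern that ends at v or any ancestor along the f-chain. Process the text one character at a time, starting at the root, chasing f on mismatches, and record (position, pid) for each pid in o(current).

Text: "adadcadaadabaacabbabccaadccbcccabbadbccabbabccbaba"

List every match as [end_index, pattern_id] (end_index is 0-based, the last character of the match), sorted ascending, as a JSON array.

Build automaton:
Trie nodes:
  0='ε' goto a→9 b→1 c→4
  1='b' goto a→12 c→2
  2='bc' goto c→3
  3='bcc' goto ·  [P0 ends]
  4='c' goto a→5
  5='ca' goto b→6
  6='cab' goto b→7
  7='cabb' goto a→8
  8='cabba' goto ·  [P1 ends]
  9='a' goto d→10
  10='ad' goto a→11
  11='ada' goto ·  [P2 ends]
  12='ba' goto ·  [P3 ends]

BFS fail/out derivation:
  fail(1) 'b': from fail(0)=0 chase 'b': 0 ⇒ 0;  out=∅∪out(0)=∅
  fail(4) 'c': from fail(0)=0 chase 'c': 0 ⇒ 0;  out=∅∪out(0)=∅
  fail(9) 'a': from fail(0)=0 chase 'a': 0 ⇒ 0;  out=∅∪out(0)=∅
  fail(2) 'bc': from fail(1)=0 chase 'c': 0 ⇒ 4;  out=∅∪out(4)=∅
  fail(5) 'ca': from fail(4)=0 chase 'a': 0 ⇒ 9;  out=∅∪out(9)=∅
  fail(10) 'ad': from fail(9)=0 chase 'd': 0 ⇒ 0;  out=∅∪out(0)=∅
  fail(12) 'ba': from fail(1)=0 chase 'a': 0 ⇒ 9;  out={3}∪out(9)={3}
  fail(3) 'bcc': from fail(2)=4 chase 'c': 4→0 ⇒ 4;  out={0}∪out(4)={0}
  fail(6) 'cab': from fail(5)=9 chase 'b': 9→0 ⇒ 1;  out=∅∪out(1)=∅
  fail(11) 'ada': from fail(10)=0 chase 'a': 0 ⇒ 9;  out={2}∪out(9)={2}
  fail(7) 'cabb': from fail(6)=1 chase 'b': 1→0 ⇒ 1;  out=∅∪out(1)=∅
  fail(8) 'cabba': from fail(7)=1 chase 'a': 1 ⇒ 12;  out={1}∪out(12)={1,3}

Text stream:
i=0 'a': node 0→9
i=1 'd': node 9→10
i=2 'a': node 10→11  ** P2@[0:2]
i=3 'd': node 11→10 ·f
i=4 'c': node 10→4 ·f
i=5 'a': node 4→5
i=6 'd': node 5→10 ·f
i=7 'a': node 10→11  ** P2@[5:7]
i=8 'a': node 11→9 ·f
i=9 'd': node 9→10
i=10 'a': node 10→11  ** P2@[8:10]
i=11 'b': node 11→1 ·f
i=12 'a': node 1→12  ** P3@[11:12]
i=13 'a': node 12→9 ·f
i=14 'c': node 9→4 ·f
i=15 'a': node 4→5
i=16 'b': node 5→6
i=17 'b': node 6→7
i=18 'a': node 7→8  ** P1@[14:18],P3@[17:18]
i=19 'b': node 8→1 ·f
i=20 'c': node 1→2
i=21 'c': node 2→3  ** P0@[19:21]
i=22 'a': node 3→5 ·f
i=23 'a': node 5→9 ·f
i=24 'd': node 9→10
i=25 'c': node 10→4 ·f
i=26 'c': node 4→4 ·f
i=27 'b': node 4→1 ·f
i=28 'c': node 1→2
i=29 'c': node 2→3  ** P0@[27:29]
i=30 'c': node 3→4 ·f
i=31 'a': node 4→5
i=32 'b': node 5→6
i=33 'b': node 6→7
i=34 'a': node 7→8  ** P1@[30:34],P3@[33:34]
i=35 'd': node 8→10 ·f
i=36 'b': node 10→1 ·f
i=37 'c': node 1→2
i=38 'c': node 2→3  ** P0@[36:38]
i=39 'a': node 3→5 ·f
i=40 'b': node 5→6
i=41 'b': node 6→7
i=42 'a': node 7→8  ** P1@[38:42],P3@[41:42]
i=43 'b': node 8→1 ·f
i=44 'c': node 1→2
i=45 'c': node 2→3  ** P0@[43:45]
i=46 'b': node 3→1 ·f
i=47 'a': node 1→12  ** P3@[46:47]
i=48 'b': node 12→1 ·f
i=49 'a': node 1→12  ** P3@[48:49]

Matches: [[2,2],[7,2],[10,2],[12,3],[18,1],[18,3],[21,0],[29,0],[34,1],[34,3],[38,0],[42,1],[42,3],[45,0],[47,3],[49,3]]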